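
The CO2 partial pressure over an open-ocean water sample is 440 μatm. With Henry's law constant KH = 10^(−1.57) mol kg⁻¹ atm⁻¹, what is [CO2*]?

KH = 10^(−1.57) = 2.692×10^-2 mol kg⁻¹ atm⁻¹
[CO2*] = KH · pCO2 = 2.692×10^-2 × 440×10^-6 atm = 1.18×10^-5 mol/kg

[CO2*] = 11.8 μmol/kg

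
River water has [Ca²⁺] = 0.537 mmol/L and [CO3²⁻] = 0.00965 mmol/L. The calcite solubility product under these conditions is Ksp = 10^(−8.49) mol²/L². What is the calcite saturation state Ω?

Ksp = 10^(−8.49) = 3.236×10^-9
Ω = [Ca²⁺][CO3²⁻]/Ksp = (0.537×10^-3)(0.00965×10^-3) / 3.236×10^-9 = 1.60

Ω = 1.60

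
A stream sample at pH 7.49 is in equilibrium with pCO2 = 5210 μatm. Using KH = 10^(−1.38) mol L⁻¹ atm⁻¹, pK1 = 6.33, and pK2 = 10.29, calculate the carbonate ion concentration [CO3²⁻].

[CO2*] = KH · pCO2 = 10^(−1.38) × 5210×10^-6 = 2.172×10^-4 mol/L
α₀ = 1/(1 + K1/[H⁺] + K1K2/[H⁺]²) = 1/(1 + 10^+1.16 + 10^-1.64) = 0.06461
DIC = [CO2*]/α₀ = 2.172×10^-4 / 0.06461 = 3.361 mmol/L
[CO3²⁻] = α₂·DIC; α₂ = 0.001480, so [CO3²⁻] = 0.001480 × 3.361 = 0.00498 mmol/L = 4.98 μmol/L

[CO3²⁻] = 4.98 μmol/L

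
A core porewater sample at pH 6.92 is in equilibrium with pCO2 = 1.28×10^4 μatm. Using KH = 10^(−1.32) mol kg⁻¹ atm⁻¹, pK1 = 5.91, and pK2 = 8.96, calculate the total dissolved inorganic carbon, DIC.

DIC = 6.94 mmol/kg

[CO2*] = KH · pCO2 = 10^(−1.32) × 1.28×10^4×10^-6 = 6.126×10^-4 mol/kg
α₀ = 1/(1 + K1/[H⁺] + K1K2/[H⁺]²) = 1/(1 + 10^+1.01 + 10^-1.03) = 0.08829
DIC = [CO2*]/α₀ = 6.126×10^-4 / 0.08829 = 6.94 mmol/kg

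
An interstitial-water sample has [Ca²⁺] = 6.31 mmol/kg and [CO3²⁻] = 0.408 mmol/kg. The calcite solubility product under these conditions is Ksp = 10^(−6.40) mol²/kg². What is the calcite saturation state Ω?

Ω = 6.47

Ksp = 10^(−6.40) = 3.981×10^-7
Ω = [Ca²⁺][CO3²⁻]/Ksp = (6.31×10^-3)(0.408×10^-3) / 3.981×10^-7 = 6.47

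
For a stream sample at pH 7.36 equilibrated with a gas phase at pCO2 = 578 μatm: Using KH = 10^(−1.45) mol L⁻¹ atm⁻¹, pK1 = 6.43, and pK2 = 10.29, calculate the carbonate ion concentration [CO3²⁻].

[CO2*] = KH · pCO2 = 10^(−1.45) × 578×10^-6 = 2.051×10^-5 mol/L
α₀ = 1/(1 + K1/[H⁺] + K1K2/[H⁺]²) = 1/(1 + 10^+0.93 + 10^-2.00) = 0.1050
DIC = [CO2*]/α₀ = 2.051×10^-5 / 0.1050 = 0.1953 mmol/L
[CO3²⁻] = α₂·DIC; α₂ = 0.001050, so [CO3²⁻] = 0.001050 × 0.1953 = 0.000205 mmol/L = 0.205 μmol/L

[CO3²⁻] = 0.205 μmol/L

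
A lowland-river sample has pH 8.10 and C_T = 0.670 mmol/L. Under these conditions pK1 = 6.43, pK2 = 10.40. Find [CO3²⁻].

[CO3²⁻] = 3.27 μmol/L

α₂ = 1 / (1 + [H⁺]/K2 + [H⁺]²/(K1K2)) = 1 / (1 + 10^+2.30 + 10^+0.63)
   = 1 / (1 + 199.53 + 4.2658) = 1/204.79 = 0.004883
[CO3²⁻] = α₂ × DIC = 0.004883 × 0.670 = 0.00327 mmol/L = 3.27 μmol/L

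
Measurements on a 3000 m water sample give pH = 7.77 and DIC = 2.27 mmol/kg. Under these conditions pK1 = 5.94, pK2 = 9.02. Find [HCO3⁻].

[HCO3⁻] = 2.12 mmol/kg

α₁ = 1 / (1 + [H⁺]/K1 + K2/[H⁺]) = 1 / (1 + 10^-1.83 + 10^-1.25)
   = 1 / (1 + 0.014791 + 0.056234) = 1/1.0710 = 0.9337
[HCO3⁻] = α₁ × DIC = 0.9337 × 2.27 = 2.12 mmol/kg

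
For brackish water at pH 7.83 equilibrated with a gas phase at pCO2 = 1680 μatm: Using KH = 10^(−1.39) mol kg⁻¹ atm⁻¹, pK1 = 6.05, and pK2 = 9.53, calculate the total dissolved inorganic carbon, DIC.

DIC = 4.27 mmol/kg

[CO2*] = KH · pCO2 = 10^(−1.39) × 1680×10^-6 = 6.844×10^-5 mol/kg
α₀ = 1/(1 + K1/[H⁺] + K1K2/[H⁺]²) = 1/(1 + 10^+1.78 + 10^+0.08) = 0.01601
DIC = [CO2*]/α₀ = 6.844×10^-5 / 0.01601 = 4.27 mmol/kg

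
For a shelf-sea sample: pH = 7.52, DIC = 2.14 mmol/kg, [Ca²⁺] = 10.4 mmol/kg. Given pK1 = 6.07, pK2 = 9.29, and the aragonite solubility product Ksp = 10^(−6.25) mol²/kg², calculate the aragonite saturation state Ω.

Ω = 0.639

α₂ = 1 / (1 + [H⁺]/K2 + [H⁺]²/(K1K2)) = 1 / (1 + 10^+1.77 + 10^+0.32)
   = 1 / (1 + 58.884 + 2.0893) = 1/61.974 = 0.01614
[CO3²⁻] = α₂ × DIC = 0.01614 × 2.14 = 0.03453 mmol/kg
Ksp = 10^(−6.25) = 5.623×10^-7
Ω = [Ca²⁺][CO3²⁻]/Ksp = (10.4×10^-3)(3.453×10^-5) / 5.623×10^-7 = 0.639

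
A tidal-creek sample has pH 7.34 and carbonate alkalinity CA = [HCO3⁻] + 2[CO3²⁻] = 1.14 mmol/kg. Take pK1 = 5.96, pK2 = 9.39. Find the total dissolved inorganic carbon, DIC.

DIC = 1.18 mmol/kg

CA = [HCO3⁻] + 2[CO3²⁻] = (α₁ + 2α₂)·DIC
At pH 7.34: [H⁺]/K1 = 10^-1.38 = 0.041687, K2/[H⁺] = 10^-2.05 = 0.0089125
α₁ = 1/(1 + 0.041687 + 0.0089125) = 1/1.0506 = 0.9518; α₂ = α₁·K2/[H⁺] = 0.008483
α₁ + 2α₂ = 0.9688
DIC = CA / (α₁ + 2α₂) = 1.14 / 0.9688 = 1.18 mmol/kg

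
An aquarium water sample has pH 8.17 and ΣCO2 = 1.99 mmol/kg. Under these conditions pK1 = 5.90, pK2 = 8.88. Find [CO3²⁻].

α₂ = 1 / (1 + [H⁺]/K2 + [H⁺]²/(K1K2)) = 1 / (1 + 10^+0.71 + 10^-1.56)
   = 1 / (1 + 5.1286 + 0.027542) = 1/6.1562 = 0.1624
[CO3²⁻] = α₂ × DIC = 0.1624 × 1.99 = 0.323 mmol/kg

[CO3²⁻] = 0.323 mmol/kg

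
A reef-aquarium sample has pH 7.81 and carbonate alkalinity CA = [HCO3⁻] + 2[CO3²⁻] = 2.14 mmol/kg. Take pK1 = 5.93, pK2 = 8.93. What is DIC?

CA = [HCO3⁻] + 2[CO3²⁻] = (α₁ + 2α₂)·DIC
At pH 7.81: [H⁺]/K1 = 10^-1.88 = 0.013183, K2/[H⁺] = 10^-1.12 = 0.075858
α₁ = 1/(1 + 0.013183 + 0.075858) = 1/1.0890 = 0.9182; α₂ = α₁·K2/[H⁺] = 0.06966
α₁ + 2α₂ = 1.0576
DIC = CA / (α₁ + 2α₂) = 2.14 / 1.0576 = 2.02 mmol/kg

DIC = 2.02 mmol/kg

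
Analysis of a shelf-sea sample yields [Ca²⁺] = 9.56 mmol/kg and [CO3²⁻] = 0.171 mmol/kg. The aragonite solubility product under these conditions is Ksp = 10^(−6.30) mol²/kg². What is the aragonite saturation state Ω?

Ksp = 10^(−6.30) = 5.012×10^-7
Ω = [Ca²⁺][CO3²⁻]/Ksp = (9.56×10^-3)(0.171×10^-3) / 5.012×10^-7 = 3.26

Ω = 3.26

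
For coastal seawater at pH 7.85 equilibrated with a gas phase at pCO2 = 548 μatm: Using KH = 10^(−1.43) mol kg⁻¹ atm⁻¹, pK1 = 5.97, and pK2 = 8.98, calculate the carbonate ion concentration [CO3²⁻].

[CO2*] = KH · pCO2 = 10^(−1.43) × 548×10^-6 = 2.036×10^-5 mol/kg
α₀ = 1/(1 + K1/[H⁺] + K1K2/[H⁺]²) = 1/(1 + 10^+1.88 + 10^+0.75) = 0.01212
DIC = [CO2*]/α₀ = 2.036×10^-5 / 0.01212 = 1.679 mmol/kg
[CO3²⁻] = α₂·DIC; α₂ = 0.06818, so [CO3²⁻] = 0.06818 × 1.679 = 0.114 mmol/kg

[CO3²⁻] = 0.114 mmol/kg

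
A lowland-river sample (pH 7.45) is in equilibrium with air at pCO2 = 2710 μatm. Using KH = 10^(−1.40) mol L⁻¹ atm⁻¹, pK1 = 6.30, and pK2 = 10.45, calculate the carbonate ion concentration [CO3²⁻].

[CO3²⁻] = 1.52 μmol/L

[CO2*] = KH · pCO2 = 10^(−1.40) × 2710×10^-6 = 1.079×10^-4 mol/L
α₀ = 1/(1 + K1/[H⁺] + K1K2/[H⁺]²) = 1/(1 + 10^+1.15 + 10^-1.85) = 0.06605
DIC = [CO2*]/α₀ = 1.079×10^-4 / 0.06605 = 1.633 mmol/L
[CO3²⁻] = α₂·DIC; α₂ = 0.0009330, so [CO3²⁻] = 0.0009330 × 1.633 = 0.00152 mmol/L = 1.52 μmol/L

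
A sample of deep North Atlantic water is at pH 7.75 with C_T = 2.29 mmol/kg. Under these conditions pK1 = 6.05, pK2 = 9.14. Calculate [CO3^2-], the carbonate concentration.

[CO3²⁻] = 0.0880 mmol/kg

α₂ = 1 / (1 + [H⁺]/K2 + [H⁺]²/(K1K2)) = 1 / (1 + 10^+1.39 + 10^-0.31)
   = 1 / (1 + 24.547 + 0.48978) = 1/26.037 = 0.03841
[CO3²⁻] = α₂ × DIC = 0.03841 × 2.29 = 0.0880 mmol/kg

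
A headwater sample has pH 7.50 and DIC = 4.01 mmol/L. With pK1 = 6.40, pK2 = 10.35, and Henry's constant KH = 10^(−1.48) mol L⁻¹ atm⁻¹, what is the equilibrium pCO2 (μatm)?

α₀ = 1 / (1 + K1/[H⁺] + K1K2/[H⁺]²) = 1 / (1 + 10^+1.10 + 10^-1.75)
   = 1 / (1 + 12.589 + 0.017783) = 1/13.607 = 0.07349
[CO2*] = α₀ × DIC = 0.07349 × 4.01 = 0.2947 mmol/L
pCO2 = [CO2*]/KH = 2.947×10^-4 / 3.311×10^-2 = 8900 μatm

pCO2 = 8900 μatm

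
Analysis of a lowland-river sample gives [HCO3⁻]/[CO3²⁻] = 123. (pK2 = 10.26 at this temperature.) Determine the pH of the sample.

From K2 = [H⁺][CO3²⁻]/[HCO3⁻]:  pH = pK2 − log₁₀([HCO3⁻]/[CO3²⁻])
log₁₀(123) = +2.090
pH = 10.26 − (+2.090) = 8.17

pH = 8.17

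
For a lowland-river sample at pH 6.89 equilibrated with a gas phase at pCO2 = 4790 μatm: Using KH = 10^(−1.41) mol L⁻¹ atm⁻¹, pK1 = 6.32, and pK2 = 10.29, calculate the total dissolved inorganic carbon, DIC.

[CO2*] = KH · pCO2 = 10^(−1.41) × 4790×10^-6 = 1.864×10^-4 mol/L
α₀ = 1/(1 + K1/[H⁺] + K1K2/[H⁺]²) = 1/(1 + 10^+0.57 + 10^-2.83) = 0.2120
DIC = [CO2*]/α₀ = 1.864×10^-4 / 0.2120 = 0.879 mmol/L

DIC = 0.879 mmol/L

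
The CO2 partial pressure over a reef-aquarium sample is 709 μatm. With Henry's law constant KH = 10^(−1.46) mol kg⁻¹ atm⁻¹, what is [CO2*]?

KH = 10^(−1.46) = 3.467×10^-2 mol kg⁻¹ atm⁻¹
[CO2*] = KH · pCO2 = 3.467×10^-2 × 709×10^-6 atm = 2.46×10^-5 mol/kg

[CO2*] = 24.6 μmol/kg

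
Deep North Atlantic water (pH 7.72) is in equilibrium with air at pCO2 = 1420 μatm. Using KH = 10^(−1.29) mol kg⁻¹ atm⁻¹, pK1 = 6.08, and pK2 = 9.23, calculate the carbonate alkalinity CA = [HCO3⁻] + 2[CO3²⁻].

CA = 3.38 mmol/kg

[CO2*] = KH · pCO2 = 10^(−1.29) × 1420×10^-6 = 7.283×10^-5 mol/kg
α₀ = 1/(1 + K1/[H⁺] + K1K2/[H⁺]²) = 1/(1 + 10^+1.64 + 10^+0.13) = 0.02174
DIC = [CO2*]/α₀ = 7.283×10^-5 / 0.02174 = 3.350 mmol/kg
CA = (α₁ + 2α₂)·DIC = (0.9489 + 2×0.02932) × 3.350 = 3.38 mmol/kg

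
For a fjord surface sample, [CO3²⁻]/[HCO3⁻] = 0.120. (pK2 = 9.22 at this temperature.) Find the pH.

From K2 = [H⁺][CO3²⁻]/[HCO3⁻]:  pH = pK2 + log₁₀([CO3²⁻]/[HCO3⁻])
log₁₀(0.120) = -0.921
pH = 9.22 + (-0.921) = 8.30

pH = 8.30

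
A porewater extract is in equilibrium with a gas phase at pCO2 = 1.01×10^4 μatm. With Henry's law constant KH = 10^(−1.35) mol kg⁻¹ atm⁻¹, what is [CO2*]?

KH = 10^(−1.35) = 4.467×10^-2 mol kg⁻¹ atm⁻¹
[CO2*] = KH · pCO2 = 4.467×10^-2 × 1.01×10^4×10^-6 atm = 4.51×10^-4 mol/kg

[CO2*] = 451 μmol/kg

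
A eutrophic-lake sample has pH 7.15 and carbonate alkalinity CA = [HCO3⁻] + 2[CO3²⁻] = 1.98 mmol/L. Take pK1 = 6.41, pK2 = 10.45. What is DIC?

DIC = 2.34 mmol/L

CA = [HCO3⁻] + 2[CO3²⁻] = (α₁ + 2α₂)·DIC
At pH 7.15: [H⁺]/K1 = 10^-0.74 = 0.18197, K2/[H⁺] = 10^-3.30 = 0.00050119
α₁ = 1/(1 + 0.18197 + 0.00050119) = 1/1.1825 = 0.8457; α₂ = α₁·K2/[H⁺] = 0.0004238
α₁ + 2α₂ = 0.8465
DIC = CA / (α₁ + 2α₂) = 1.98 / 0.8465 = 2.34 mmol/L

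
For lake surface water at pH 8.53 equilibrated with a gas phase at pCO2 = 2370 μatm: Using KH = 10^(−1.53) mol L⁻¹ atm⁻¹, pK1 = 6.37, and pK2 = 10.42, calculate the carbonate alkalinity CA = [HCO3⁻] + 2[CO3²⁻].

CA = 10.4 mmol/L

[CO2*] = KH · pCO2 = 10^(−1.53) × 2370×10^-6 = 6.994×10^-5 mol/L
α₀ = 1/(1 + K1/[H⁺] + K1K2/[H⁺]²) = 1/(1 + 10^+2.16 + 10^+0.27) = 0.006784
DIC = [CO2*]/α₀ = 6.994×10^-5 / 0.006784 = 10.31 mmol/L
CA = (α₁ + 2α₂)·DIC = (0.9806 + 2×0.01263) × 10.31 = 10.4 mmol/L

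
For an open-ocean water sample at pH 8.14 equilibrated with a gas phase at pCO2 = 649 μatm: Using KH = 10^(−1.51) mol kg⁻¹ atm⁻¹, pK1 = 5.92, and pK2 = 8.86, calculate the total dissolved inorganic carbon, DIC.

[CO2*] = KH · pCO2 = 10^(−1.51) × 649×10^-6 = 2.006×10^-5 mol/kg
α₀ = 1/(1 + K1/[H⁺] + K1K2/[H⁺]²) = 1/(1 + 10^+2.22 + 10^+1.50) = 0.005036
DIC = [CO2*]/α₀ = 2.006×10^-5 / 0.005036 = 3.98 mmol/kg

DIC = 3.98 mmol/kg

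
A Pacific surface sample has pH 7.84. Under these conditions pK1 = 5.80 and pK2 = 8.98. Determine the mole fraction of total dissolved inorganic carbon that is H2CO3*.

α₀ = 1 / (1 + K1/[H⁺] + K1K2/[H⁺]²) = 1 / (1 + 10^+2.04 + 10^+0.90)
   = 1 / (1 + 109.65 + 7.9433) = 1/118.59 = 0.008432

α₀ = 0.00843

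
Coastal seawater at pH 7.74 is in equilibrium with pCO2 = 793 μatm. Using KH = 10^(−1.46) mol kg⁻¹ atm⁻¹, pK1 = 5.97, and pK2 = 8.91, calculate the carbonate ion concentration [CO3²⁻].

[CO2*] = KH · pCO2 = 10^(−1.46) × 793×10^-6 = 2.750×10^-5 mol/kg
α₀ = 1/(1 + K1/[H⁺] + K1K2/[H⁺]²) = 1/(1 + 10^+1.77 + 10^+0.60) = 0.01566
DIC = [CO2*]/α₀ = 2.750×10^-5 / 0.01566 = 1.756 mmol/kg
[CO3²⁻] = α₂·DIC; α₂ = 0.06234, so [CO3²⁻] = 0.06234 × 1.756 = 0.109 mmol/kg

[CO3²⁻] = 0.109 mmol/kg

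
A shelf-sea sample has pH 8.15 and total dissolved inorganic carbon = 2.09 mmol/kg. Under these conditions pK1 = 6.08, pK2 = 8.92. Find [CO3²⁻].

α₂ = 1 / (1 + [H⁺]/K2 + [H⁺]²/(K1K2)) = 1 / (1 + 10^+0.77 + 10^-1.30)
   = 1 / (1 + 5.8884 + 0.050119) = 1/6.9386 = 0.1441
[CO3²⁻] = α₂ × DIC = 0.1441 × 2.09 = 0.301 mmol/kg

[CO3²⁻] = 0.301 mmol/kg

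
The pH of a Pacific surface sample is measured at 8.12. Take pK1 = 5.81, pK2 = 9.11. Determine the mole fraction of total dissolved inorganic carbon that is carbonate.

α₂ = 0.0924

α₂ = 1 / (1 + [H⁺]/K2 + [H⁺]²/(K1K2)) = 1 / (1 + 10^+0.99 + 10^-1.32)
   = 1 / (1 + 9.7724 + 0.047863) = 1/10.820 = 0.09242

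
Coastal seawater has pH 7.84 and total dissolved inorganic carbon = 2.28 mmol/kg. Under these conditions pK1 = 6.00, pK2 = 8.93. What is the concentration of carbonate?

α₂ = 1 / (1 + [H⁺]/K2 + [H⁺]²/(K1K2)) = 1 / (1 + 10^+1.09 + 10^-0.75)
   = 1 / (1 + 12.303 + 0.17783) = 1/13.481 = 0.07418
[CO3²⁻] = α₂ × DIC = 0.07418 × 2.28 = 0.169 mmol/kg

[CO3²⁻] = 0.169 mmol/kg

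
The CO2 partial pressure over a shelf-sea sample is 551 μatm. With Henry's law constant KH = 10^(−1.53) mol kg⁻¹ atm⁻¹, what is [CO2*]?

KH = 10^(−1.53) = 2.951×10^-2 mol kg⁻¹ atm⁻¹
[CO2*] = KH · pCO2 = 2.951×10^-2 × 551×10^-6 atm = 1.63×10^-5 mol/kg

[CO2*] = 16.3 μmol/kg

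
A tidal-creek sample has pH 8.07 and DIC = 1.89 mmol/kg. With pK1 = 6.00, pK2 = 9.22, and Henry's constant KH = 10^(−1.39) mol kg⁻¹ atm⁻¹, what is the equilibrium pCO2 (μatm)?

α₀ = 1 / (1 + K1/[H⁺] + K1K2/[H⁺]²) = 1 / (1 + 10^+2.07 + 10^+0.92)
   = 1 / (1 + 117.49 + 8.3176) = 1/126.81 = 0.007886
[CO2*] = α₀ × DIC = 0.007886 × 1.89 = 0.01490 mmol/kg = 14.90 μmol/kg
pCO2 = [CO2*]/KH = 1.490×10^-5 / 4.074×10^-2 = 366 μatm

pCO2 = 366 μatm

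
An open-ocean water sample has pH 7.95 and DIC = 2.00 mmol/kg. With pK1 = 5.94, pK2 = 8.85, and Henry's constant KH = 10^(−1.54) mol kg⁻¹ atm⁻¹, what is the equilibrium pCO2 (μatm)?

pCO2 = 597 μatm

α₀ = 1 / (1 + K1/[H⁺] + K1K2/[H⁺]²) = 1 / (1 + 10^+2.01 + 10^+1.11)
   = 1 / (1 + 102.33 + 12.882) = 1/116.21 = 0.008605
[CO2*] = α₀ × DIC = 0.008605 × 2.00 = 0.01721 mmol/kg = 17.21 μmol/kg
pCO2 = [CO2*]/KH = 1.721×10^-5 / 2.884×10^-2 = 597 μatm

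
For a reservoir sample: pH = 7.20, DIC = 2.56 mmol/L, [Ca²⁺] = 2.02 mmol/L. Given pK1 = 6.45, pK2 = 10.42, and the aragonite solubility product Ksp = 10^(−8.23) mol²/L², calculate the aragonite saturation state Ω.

α₂ = 1 / (1 + [H⁺]/K2 + [H⁺]²/(K1K2)) = 1 / (1 + 10^+3.22 + 10^+2.47)
   = 1 / (1 + 1659.6 + 295.12) = 1/1955.7 = 0.0005113
[CO3²⁻] = α₂ × DIC = 0.0005113 × 2.56 = 0.001309 mmol/L = 1.309 μmol/L
Ksp = 10^(−8.23) = 5.888×10^-9
Ω = [Ca²⁺][CO3²⁻]/Ksp = (2.02×10^-3)(1.309×10^-6) / 5.888×10^-9 = 0.449

Ω = 0.449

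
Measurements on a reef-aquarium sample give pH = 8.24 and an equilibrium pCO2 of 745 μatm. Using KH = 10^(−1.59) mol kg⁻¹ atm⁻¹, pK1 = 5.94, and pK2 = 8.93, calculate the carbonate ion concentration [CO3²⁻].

[CO2*] = KH · pCO2 = 10^(−1.59) × 745×10^-6 = 1.915×10^-5 mol/kg
α₀ = 1/(1 + K1/[H⁺] + K1K2/[H⁺]²) = 1/(1 + 10^+2.30 + 10^+1.61) = 0.004145
DIC = [CO2*]/α₀ = 1.915×10^-5 / 0.004145 = 4.620 mmol/kg
[CO3²⁻] = α₂·DIC; α₂ = 0.1689, so [CO3²⁻] = 0.1689 × 4.620 = 0.780 mmol/kg

[CO3²⁻] = 0.780 mmol/kg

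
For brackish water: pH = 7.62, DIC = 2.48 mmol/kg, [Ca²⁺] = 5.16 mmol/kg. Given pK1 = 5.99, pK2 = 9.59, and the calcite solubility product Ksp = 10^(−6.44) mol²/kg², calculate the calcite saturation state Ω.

α₂ = 1 / (1 + [H⁺]/K2 + [H⁺]²/(K1K2)) = 1 / (1 + 10^+1.97 + 10^+0.34)
   = 1 / (1 + 93.325 + 2.1878) = 1/96.513 = 0.01036
[CO3²⁻] = α₂ × DIC = 0.01036 × 2.48 = 0.02570 mmol/kg
Ksp = 10^(−6.44) = 3.631×10^-7
Ω = [Ca²⁺][CO3²⁻]/Ksp = (5.16×10^-3)(2.570×10^-5) / 3.631×10^-7 = 0.365

Ω = 0.365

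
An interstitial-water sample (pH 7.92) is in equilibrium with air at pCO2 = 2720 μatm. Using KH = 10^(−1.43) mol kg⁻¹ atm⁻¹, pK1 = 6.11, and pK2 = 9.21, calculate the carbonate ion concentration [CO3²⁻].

[CO2*] = KH · pCO2 = 10^(−1.43) × 2720×10^-6 = 1.011×10^-4 mol/kg
α₀ = 1/(1 + K1/[H⁺] + K1K2/[H⁺]²) = 1/(1 + 10^+1.81 + 10^+0.52) = 0.01452
DIC = [CO2*]/α₀ = 1.011×10^-4 / 0.01452 = 6.961 mmol/kg
[CO3²⁻] = α₂·DIC; α₂ = 0.04808, so [CO3²⁻] = 0.04808 × 6.961 = 0.335 mmol/kg

[CO3²⁻] = 0.335 mmol/kg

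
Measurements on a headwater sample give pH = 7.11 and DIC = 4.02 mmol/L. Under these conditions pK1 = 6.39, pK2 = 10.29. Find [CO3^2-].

α₂ = 1 / (1 + [H⁺]/K2 + [H⁺]²/(K1K2)) = 1 / (1 + 10^+3.18 + 10^+2.46)
   = 1 / (1 + 1513.6 + 288.40) = 1/1803.0 = 0.0005546
[CO3²⁻] = α₂ × DIC = 0.0005546 × 4.02 = 0.00223 mmol/L = 2.23 μmol/L

[CO3²⁻] = 2.23 μmol/L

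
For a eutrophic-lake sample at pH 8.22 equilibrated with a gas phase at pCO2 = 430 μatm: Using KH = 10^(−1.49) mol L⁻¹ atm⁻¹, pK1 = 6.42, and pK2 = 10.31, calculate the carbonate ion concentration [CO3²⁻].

[CO2*] = KH · pCO2 = 10^(−1.49) × 430×10^-6 = 1.391×10^-5 mol/L
α₀ = 1/(1 + K1/[H⁺] + K1K2/[H⁺]²) = 1/(1 + 10^+1.80 + 10^-0.29) = 0.01548
DIC = [CO2*]/α₀ = 1.391×10^-5 / 0.01548 = 0.8990 mmol/L
[CO3²⁻] = α₂·DIC; α₂ = 0.007938, so [CO3²⁻] = 0.007938 × 0.8990 = 0.00714 mmol/L = 7.14 μmol/L

[CO3²⁻] = 7.14 μmol/L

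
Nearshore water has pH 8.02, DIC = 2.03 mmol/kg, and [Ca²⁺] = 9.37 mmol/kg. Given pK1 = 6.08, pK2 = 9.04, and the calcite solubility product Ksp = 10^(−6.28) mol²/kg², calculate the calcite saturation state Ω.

α₂ = 1 / (1 + [H⁺]/K2 + [H⁺]²/(K1K2)) = 1 / (1 + 10^+1.02 + 10^-0.92)
   = 1 / (1 + 10.471 + 0.12023) = 1/11.592 = 0.08627
[CO3²⁻] = α₂ × DIC = 0.08627 × 2.03 = 0.1751 mmol/kg
Ksp = 10^(−6.28) = 5.248×10^-7
Ω = [Ca²⁺][CO3²⁻]/Ksp = (9.37×10^-3)(1.751×10^-4) / 5.248×10^-7 = 3.13

Ω = 3.13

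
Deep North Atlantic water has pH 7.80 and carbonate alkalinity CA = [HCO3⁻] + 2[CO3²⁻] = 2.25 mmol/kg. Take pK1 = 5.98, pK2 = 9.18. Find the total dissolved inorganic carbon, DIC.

CA = [HCO3⁻] + 2[CO3²⁻] = (α₁ + 2α₂)·DIC
At pH 7.80: [H⁺]/K1 = 10^-1.82 = 0.015136, K2/[H⁺] = 10^-1.38 = 0.041687
α₁ = 1/(1 + 0.015136 + 0.041687) = 1/1.0568 = 0.9462; α₂ = α₁·K2/[H⁺] = 0.03945
α₁ + 2α₂ = 1.0251
DIC = CA / (α₁ + 2α₂) = 2.25 / 1.0251 = 2.19 mmol/kg

DIC = 2.19 mmol/kg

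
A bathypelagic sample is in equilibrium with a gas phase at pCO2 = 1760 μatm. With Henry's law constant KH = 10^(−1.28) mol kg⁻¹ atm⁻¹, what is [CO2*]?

KH = 10^(−1.28) = 5.248×10^-2 mol kg⁻¹ atm⁻¹
[CO2*] = KH · pCO2 = 5.248×10^-2 × 1760×10^-6 atm = 9.24×10^-5 mol/kg

[CO2*] = 92.4 μmol/kg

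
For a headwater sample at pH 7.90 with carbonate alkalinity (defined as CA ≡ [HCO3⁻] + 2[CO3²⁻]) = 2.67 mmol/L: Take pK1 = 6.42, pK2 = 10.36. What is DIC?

CA = [HCO3⁻] + 2[CO3²⁻] = (α₁ + 2α₂)·DIC
At pH 7.90: [H⁺]/K1 = 10^-1.48 = 0.033113, K2/[H⁺] = 10^-2.46 = 0.0034674
α₁ = 1/(1 + 0.033113 + 0.0034674) = 1/1.0366 = 0.9647; α₂ = α₁·K2/[H⁺] = 0.003345
α₁ + 2α₂ = 0.9714
DIC = CA / (α₁ + 2α₂) = 2.67 / 0.9714 = 2.75 mmol/L

DIC = 2.75 mmol/L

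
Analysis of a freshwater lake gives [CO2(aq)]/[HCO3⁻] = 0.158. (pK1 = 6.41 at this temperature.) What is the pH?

From K1 = [H⁺][HCO3⁻]/[CO2(aq)]:  pH = pK1 − log₁₀([CO2(aq)]/[HCO3⁻])
log₁₀(0.158) = -0.801
pH = 6.41 − (-0.801) = 7.21

pH = 7.21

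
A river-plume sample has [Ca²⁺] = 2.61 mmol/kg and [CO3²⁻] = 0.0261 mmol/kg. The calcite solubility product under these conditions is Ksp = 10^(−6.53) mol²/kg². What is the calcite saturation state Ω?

Ω = 0.231

Ksp = 10^(−6.53) = 2.951×10^-7
Ω = [Ca²⁺][CO3²⁻]/Ksp = (2.61×10^-3)(0.0261×10^-3) / 2.951×10^-7 = 0.231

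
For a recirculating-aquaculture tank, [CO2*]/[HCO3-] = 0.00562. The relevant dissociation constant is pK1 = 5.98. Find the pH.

pH = 8.23

From K1 = [H⁺][HCO3-]/[CO2*]:  pH = pK1 − log₁₀([CO2*]/[HCO3-])
log₁₀(0.00562) = -2.250
pH = 5.98 − (-2.250) = 8.23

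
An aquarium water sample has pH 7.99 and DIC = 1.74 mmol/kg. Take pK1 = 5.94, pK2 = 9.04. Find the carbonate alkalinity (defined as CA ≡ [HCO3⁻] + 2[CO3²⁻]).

CA = 1.87 mmol/kg

CA = [HCO3⁻] + 2[CO3²⁻] = (α₁ + 2α₂)·DIC
At pH 7.99: [H⁺]/K1 = 10^-2.05 = 0.0089125, K2/[H⁺] = 10^-1.05 = 0.089125
α₁ = 1/(1 + 0.0089125 + 0.089125) = 1/1.0980 = 0.9107; α₂ = α₁·K2/[H⁺] = 0.08117
α₁ + 2α₂ = 1.0731
CA = 1.0731 × 1.74 = 1.87 mmol/kg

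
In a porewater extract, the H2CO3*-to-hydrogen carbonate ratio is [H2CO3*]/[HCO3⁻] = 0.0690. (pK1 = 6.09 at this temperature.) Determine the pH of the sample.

pH = 7.25

From K1 = [H⁺][HCO3⁻]/[H2CO3*]:  pH = pK1 − log₁₀([H2CO3*]/[HCO3⁻])
log₁₀(0.0690) = -1.161
pH = 6.09 − (-1.161) = 7.25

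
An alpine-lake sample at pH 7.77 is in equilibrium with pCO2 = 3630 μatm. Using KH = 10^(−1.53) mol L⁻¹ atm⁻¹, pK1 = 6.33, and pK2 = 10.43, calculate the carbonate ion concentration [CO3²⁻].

[CO2*] = KH · pCO2 = 10^(−1.53) × 3630×10^-6 = 1.071×10^-4 mol/L
α₀ = 1/(1 + K1/[H⁺] + K1K2/[H⁺]²) = 1/(1 + 10^+1.44 + 10^-1.22) = 0.03496
DIC = [CO2*]/α₀ = 1.071×10^-4 / 0.03496 = 3.064 mmol/L
[CO3²⁻] = α₂·DIC; α₂ = 0.002107, so [CO3²⁻] = 0.002107 × 3.064 = 0.00646 mmol/L = 6.46 μmol/L

[CO3²⁻] = 6.46 μmol/L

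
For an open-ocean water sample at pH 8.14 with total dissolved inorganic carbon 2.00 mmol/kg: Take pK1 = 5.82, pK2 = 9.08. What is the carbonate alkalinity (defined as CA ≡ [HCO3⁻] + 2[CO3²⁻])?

CA = 2.20 mmol/kg

CA = [HCO3⁻] + 2[CO3²⁻] = (α₁ + 2α₂)·DIC
At pH 8.14: [H⁺]/K1 = 10^-2.32 = 0.0047863, K2/[H⁺] = 10^-0.94 = 0.11482
α₁ = 1/(1 + 0.0047863 + 0.11482) = 1/1.1196 = 0.8932; α₂ = α₁·K2/[H⁺] = 0.1026
α₁ + 2α₂ = 1.0983
CA = 1.0983 × 2.00 = 2.20 mmol/kg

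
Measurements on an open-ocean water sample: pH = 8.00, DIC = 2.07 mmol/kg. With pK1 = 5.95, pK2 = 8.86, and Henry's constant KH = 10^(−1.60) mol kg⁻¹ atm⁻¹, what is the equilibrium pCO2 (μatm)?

pCO2 = 640 μatm

α₀ = 1 / (1 + K1/[H⁺] + K1K2/[H⁺]²) = 1 / (1 + 10^+2.05 + 10^+1.19)
   = 1 / (1 + 112.20 + 15.488) = 1/128.69 = 0.007771
[CO2*] = α₀ × DIC = 0.007771 × 2.07 = 0.01609 mmol/kg = 16.09 μmol/kg
pCO2 = [CO2*]/KH = 1.609×10^-5 / 2.512×10^-2 = 640 μatm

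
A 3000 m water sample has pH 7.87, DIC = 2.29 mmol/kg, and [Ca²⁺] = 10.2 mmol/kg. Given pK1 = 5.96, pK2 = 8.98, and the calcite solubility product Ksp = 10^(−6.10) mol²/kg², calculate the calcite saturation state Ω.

α₂ = 1 / (1 + [H⁺]/K2 + [H⁺]²/(K1K2)) = 1 / (1 + 10^+1.11 + 10^-0.80)
   = 1 / (1 + 12.882 + 0.15849) = 1/14.041 = 0.07122
[CO3²⁻] = α₂ × DIC = 0.07122 × 2.29 = 0.1631 mmol/kg
Ksp = 10^(−6.10) = 7.943×10^-7
Ω = [Ca²⁺][CO3²⁻]/Ksp = (10.2×10^-3)(1.631×10^-4) / 7.943×10^-7 = 2.09

Ω = 2.09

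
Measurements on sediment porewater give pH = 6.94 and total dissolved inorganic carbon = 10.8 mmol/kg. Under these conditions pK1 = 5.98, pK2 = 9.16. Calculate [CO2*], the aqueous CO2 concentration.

[CO2*] = 1.06 mmol/kg

α₀ = 1 / (1 + K1/[H⁺] + K1K2/[H⁺]²) = 1 / (1 + 10^+0.96 + 10^-1.26)
   = 1 / (1 + 9.1201 + 0.054954) = 1/10.175 = 0.09828
[CO2*] = α₀ × DIC = 0.09828 × 10.8 = 1.06 mmol/kg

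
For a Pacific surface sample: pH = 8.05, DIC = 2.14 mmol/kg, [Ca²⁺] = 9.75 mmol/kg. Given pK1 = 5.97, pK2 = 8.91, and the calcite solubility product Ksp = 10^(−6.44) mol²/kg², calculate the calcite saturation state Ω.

α₂ = 1 / (1 + [H⁺]/K2 + [H⁺]²/(K1K2)) = 1 / (1 + 10^+0.86 + 10^-1.22)
   = 1 / (1 + 7.2444 + 0.060256) = 1/8.3046 = 0.1204
[CO3²⁻] = α₂ × DIC = 0.1204 × 2.14 = 0.2577 mmol/kg
Ksp = 10^(−6.44) = 3.631×10^-7
Ω = [Ca²⁺][CO3²⁻]/Ksp = (9.75×10^-3)(2.577×10^-4) / 3.631×10^-7 = 6.92

Ω = 6.92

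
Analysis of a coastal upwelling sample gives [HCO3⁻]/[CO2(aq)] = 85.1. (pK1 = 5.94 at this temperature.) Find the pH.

pH = 7.87

From K1 = [H⁺][HCO3⁻]/[CO2(aq)]:  pH = pK1 + log₁₀([HCO3⁻]/[CO2(aq)])
log₁₀(85.1) = +1.930
pH = 5.94 + (+1.930) = 7.87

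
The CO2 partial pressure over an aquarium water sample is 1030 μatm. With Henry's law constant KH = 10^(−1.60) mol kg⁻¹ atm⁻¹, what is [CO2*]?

KH = 10^(−1.60) = 2.512×10^-2 mol kg⁻¹ atm⁻¹
[CO2*] = KH · pCO2 = 2.512×10^-2 × 1030×10^-6 atm = 2.59×10^-5 mol/kg

[CO2*] = 25.9 μmol/kg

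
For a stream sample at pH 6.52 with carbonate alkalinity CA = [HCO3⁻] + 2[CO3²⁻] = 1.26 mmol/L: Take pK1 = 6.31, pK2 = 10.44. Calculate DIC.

CA = [HCO3⁻] + 2[CO3²⁻] = (α₁ + 2α₂)·DIC
At pH 6.52: [H⁺]/K1 = 10^-0.21 = 0.61660, K2/[H⁺] = 10^-3.92 = 0.00012023
α₁ = 1/(1 + 0.61660 + 0.00012023) = 1/1.6167 = 0.6185; α₂ = α₁·K2/[H⁺] = 7.436×10^-5
α₁ + 2α₂ = 0.6187
DIC = CA / (α₁ + 2α₂) = 1.26 / 0.6187 = 2.04 mmol/L

DIC = 2.04 mmol/L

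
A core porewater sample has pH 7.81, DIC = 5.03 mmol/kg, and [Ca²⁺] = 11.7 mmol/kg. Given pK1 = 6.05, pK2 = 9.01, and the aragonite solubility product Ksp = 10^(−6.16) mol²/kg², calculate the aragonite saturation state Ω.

Ω = 4.97

α₂ = 1 / (1 + [H⁺]/K2 + [H⁺]²/(K1K2)) = 1 / (1 + 10^+1.20 + 10^-0.56)
   = 1 / (1 + 15.849 + 0.27542) = 1/17.124 = 0.05840
[CO3²⁻] = α₂ × DIC = 0.05840 × 5.03 = 0.2937 mmol/kg
Ksp = 10^(−6.16) = 6.918×10^-7
Ω = [Ca²⁺][CO3²⁻]/Ksp = (11.7×10^-3)(2.937×10^-4) / 6.918×10^-7 = 4.97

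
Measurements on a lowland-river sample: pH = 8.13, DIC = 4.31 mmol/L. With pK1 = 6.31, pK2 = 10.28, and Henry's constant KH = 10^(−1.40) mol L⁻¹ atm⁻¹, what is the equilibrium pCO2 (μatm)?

pCO2 = 1600 μatm

α₀ = 1 / (1 + K1/[H⁺] + K1K2/[H⁺]²) = 1 / (1 + 10^+1.82 + 10^-0.33)
   = 1 / (1 + 66.069 + 0.46774) = 1/67.537 = 0.01481
[CO2*] = α₀ × DIC = 0.01481 × 4.31 = 0.06382 mmol/L
pCO2 = [CO2*]/KH = 6.382×10^-5 / 3.981×10^-2 = 1600 μatm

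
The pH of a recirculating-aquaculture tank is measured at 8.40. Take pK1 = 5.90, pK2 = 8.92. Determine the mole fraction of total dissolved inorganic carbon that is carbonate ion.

α₂ = 1 / (1 + [H⁺]/K2 + [H⁺]²/(K1K2)) = 1 / (1 + 10^+0.52 + 10^-1.98)
   = 1 / (1 + 3.3113 + 0.010471) = 1/4.3218 = 0.2314

α₂ = 0.231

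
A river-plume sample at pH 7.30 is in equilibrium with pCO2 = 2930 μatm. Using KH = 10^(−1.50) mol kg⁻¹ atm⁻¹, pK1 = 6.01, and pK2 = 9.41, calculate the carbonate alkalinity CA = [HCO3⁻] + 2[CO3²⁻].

CA = 1.83 mmol/kg

[CO2*] = KH · pCO2 = 10^(−1.50) × 2930×10^-6 = 9.265×10^-5 mol/kg
α₀ = 1/(1 + K1/[H⁺] + K1K2/[H⁺]²) = 1/(1 + 10^+1.29 + 10^-0.82) = 0.04843
DIC = [CO2*]/α₀ = 9.265×10^-5 / 0.04843 = 1.913 mmol/kg
CA = (α₁ + 2α₂)·DIC = (0.9442 + 2×0.007330) × 1.913 = 1.83 mmol/kg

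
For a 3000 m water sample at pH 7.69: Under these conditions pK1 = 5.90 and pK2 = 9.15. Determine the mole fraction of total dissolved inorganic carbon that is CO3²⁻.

α₂ = 0.0330

α₂ = 1 / (1 + [H⁺]/K2 + [H⁺]²/(K1K2)) = 1 / (1 + 10^+1.46 + 10^-0.33)
   = 1 / (1 + 28.840 + 0.46774) = 1/30.308 = 0.03299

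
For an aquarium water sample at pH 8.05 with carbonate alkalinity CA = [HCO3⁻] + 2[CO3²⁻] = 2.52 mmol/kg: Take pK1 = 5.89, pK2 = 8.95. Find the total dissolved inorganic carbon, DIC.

DIC = 2.28 mmol/kg

CA = [HCO3⁻] + 2[CO3²⁻] = (α₁ + 2α₂)·DIC
At pH 8.05: [H⁺]/K1 = 10^-2.16 = 0.0069183, K2/[H⁺] = 10^-0.90 = 0.12589
α₁ = 1/(1 + 0.0069183 + 0.12589) = 1/1.1328 = 0.8828; α₂ = α₁·K2/[H⁺] = 0.1111
α₁ + 2α₂ = 1.1050
DIC = CA / (α₁ + 2α₂) = 2.52 / 1.1050 = 2.28 mmol/kg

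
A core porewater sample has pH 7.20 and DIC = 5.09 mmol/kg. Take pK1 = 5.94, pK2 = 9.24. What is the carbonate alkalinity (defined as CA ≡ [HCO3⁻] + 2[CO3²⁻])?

CA = 4.87 mmol/kg

CA = [HCO3⁻] + 2[CO3²⁻] = (α₁ + 2α₂)·DIC
At pH 7.20: [H⁺]/K1 = 10^-1.26 = 0.054954, K2/[H⁺] = 10^-2.04 = 0.0091201
α₁ = 1/(1 + 0.054954 + 0.0091201) = 1/1.0641 = 0.9398; α₂ = α₁·K2/[H⁺] = 0.008571
α₁ + 2α₂ = 0.9569
CA = 0.9569 × 5.09 = 4.87 mmol/kg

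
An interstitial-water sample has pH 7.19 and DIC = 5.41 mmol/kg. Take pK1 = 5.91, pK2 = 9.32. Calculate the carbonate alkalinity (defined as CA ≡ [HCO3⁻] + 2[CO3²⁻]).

CA = [HCO3⁻] + 2[CO3²⁻] = (α₁ + 2α₂)·DIC
At pH 7.19: [H⁺]/K1 = 10^-1.28 = 0.052481, K2/[H⁺] = 10^-2.13 = 0.0074131
α₁ = 1/(1 + 0.052481 + 0.0074131) = 1/1.0599 = 0.9435; α₂ = α₁·K2/[H⁺] = 0.006994
α₁ + 2α₂ = 0.9575
CA = 0.9575 × 5.41 = 5.18 mmol/kg

CA = 5.18 mmol/kg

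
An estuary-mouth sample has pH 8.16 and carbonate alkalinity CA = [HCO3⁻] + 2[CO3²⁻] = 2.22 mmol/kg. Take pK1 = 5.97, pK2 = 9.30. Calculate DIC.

DIC = 2.09 mmol/kg

CA = [HCO3⁻] + 2[CO3²⁻] = (α₁ + 2α₂)·DIC
At pH 8.16: [H⁺]/K1 = 10^-2.19 = 0.0064565, K2/[H⁺] = 10^-1.14 = 0.072444
α₁ = 1/(1 + 0.0064565 + 0.072444) = 1/1.0789 = 0.9269; α₂ = α₁·K2/[H⁺] = 0.06715
α₁ + 2α₂ = 1.0612
DIC = CA / (α₁ + 2α₂) = 2.22 / 1.0612 = 2.09 mmol/kg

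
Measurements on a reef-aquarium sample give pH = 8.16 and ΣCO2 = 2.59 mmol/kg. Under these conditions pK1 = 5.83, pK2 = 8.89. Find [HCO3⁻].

α₁ = 1 / (1 + [H⁺]/K1 + K2/[H⁺]) = 1 / (1 + 10^-2.33 + 10^-0.73)
   = 1 / (1 + 0.0046774 + 0.18621) = 1/1.1909 = 0.8397
[HCO3⁻] = α₁ × DIC = 0.8397 × 2.59 = 2.17 mmol/kg

[HCO3⁻] = 2.17 mmol/kg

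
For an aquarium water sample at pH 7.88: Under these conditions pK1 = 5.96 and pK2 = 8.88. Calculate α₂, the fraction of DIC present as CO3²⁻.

α₂ = 1 / (1 + [H⁺]/K2 + [H⁺]²/(K1K2)) = 1 / (1 + 10^+1.00 + 10^-0.92)
   = 1 / (1 + 10.000 + 0.12023) = 1/11.120 = 0.08993

α₂ = 0.0899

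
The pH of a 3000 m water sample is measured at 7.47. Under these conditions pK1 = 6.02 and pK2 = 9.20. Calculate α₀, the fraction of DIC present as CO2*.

α₀ = 1 / (1 + K1/[H⁺] + K1K2/[H⁺]²) = 1 / (1 + 10^+1.45 + 10^-0.28)
   = 1 / (1 + 28.184 + 0.52481) = 1/29.709 = 0.03366

α₀ = 0.0337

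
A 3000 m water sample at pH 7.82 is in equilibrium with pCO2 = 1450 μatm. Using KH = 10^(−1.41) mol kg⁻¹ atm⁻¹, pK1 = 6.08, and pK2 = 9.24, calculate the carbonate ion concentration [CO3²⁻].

[CO3²⁻] = 0.118 mmol/kg

[CO2*] = KH · pCO2 = 10^(−1.41) × 1450×10^-6 = 5.641×10^-5 mol/kg
α₀ = 1/(1 + K1/[H⁺] + K1K2/[H⁺]²) = 1/(1 + 10^+1.74 + 10^+0.32) = 0.01723
DIC = [CO2*]/α₀ = 5.641×10^-5 / 0.01723 = 3.274 mmol/kg
[CO3²⁻] = α₂·DIC; α₂ = 0.03600, so [CO3²⁻] = 0.03600 × 3.274 = 0.118 mmol/kg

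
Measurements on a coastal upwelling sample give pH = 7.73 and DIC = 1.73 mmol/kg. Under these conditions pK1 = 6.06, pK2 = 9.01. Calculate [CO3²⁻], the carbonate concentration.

α₂ = 1 / (1 + [H⁺]/K2 + [H⁺]²/(K1K2)) = 1 / (1 + 10^+1.28 + 10^-0.39)
   = 1 / (1 + 19.055 + 0.40738) = 1/20.462 = 0.04887
[CO3²⁻] = α₂ × DIC = 0.04887 × 1.73 = 0.0845 mmol/kg

[CO3²⁻] = 0.0845 mmol/kg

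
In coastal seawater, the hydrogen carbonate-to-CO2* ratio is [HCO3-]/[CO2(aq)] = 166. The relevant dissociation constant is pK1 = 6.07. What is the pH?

pH = 8.29

From K1 = [H⁺][HCO3-]/[CO2(aq)]:  pH = pK1 + log₁₀([HCO3-]/[CO2(aq)])
log₁₀(166) = +2.220
pH = 6.07 + (+2.220) = 8.29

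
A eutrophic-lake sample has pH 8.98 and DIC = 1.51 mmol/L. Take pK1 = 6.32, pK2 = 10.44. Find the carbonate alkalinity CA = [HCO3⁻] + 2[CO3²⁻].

CA = [HCO3⁻] + 2[CO3²⁻] = (α₁ + 2α₂)·DIC
At pH 8.98: [H⁺]/K1 = 10^-2.66 = 0.0021878, K2/[H⁺] = 10^-1.46 = 0.034674
α₁ = 1/(1 + 0.0021878 + 0.034674) = 1/1.0369 = 0.9644; α₂ = α₁·K2/[H⁺] = 0.03344
α₁ + 2α₂ = 1.0313
CA = 1.0313 × 1.51 = 1.56 mmol/L

CA = 1.56 mmol/L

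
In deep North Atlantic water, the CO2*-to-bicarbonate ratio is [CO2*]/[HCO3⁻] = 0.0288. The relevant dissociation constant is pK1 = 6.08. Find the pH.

pH = 7.62

From K1 = [H⁺][HCO3⁻]/[CO2*]:  pH = pK1 − log₁₀([CO2*]/[HCO3⁻])
log₁₀(0.0288) = -1.541
pH = 6.08 − (-1.541) = 7.62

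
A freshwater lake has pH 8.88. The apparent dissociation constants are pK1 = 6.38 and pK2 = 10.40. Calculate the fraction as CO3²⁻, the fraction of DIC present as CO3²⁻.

α₂ = 1 / (1 + [H⁺]/K2 + [H⁺]²/(K1K2)) = 1 / (1 + 10^+1.52 + 10^-0.98)
   = 1 / (1 + 33.113 + 0.10471) = 1/34.218 = 0.02922

α₂ = 0.0292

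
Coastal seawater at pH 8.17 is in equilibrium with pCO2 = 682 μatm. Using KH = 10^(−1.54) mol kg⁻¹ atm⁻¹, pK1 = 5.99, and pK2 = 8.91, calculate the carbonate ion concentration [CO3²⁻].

[CO3²⁻] = 0.542 mmol/kg

[CO2*] = KH · pCO2 = 10^(−1.54) × 682×10^-6 = 1.967×10^-5 mol/kg
α₀ = 1/(1 + K1/[H⁺] + K1K2/[H⁺]²) = 1/(1 + 10^+2.18 + 10^+1.44) = 0.005559
DIC = [CO2*]/α₀ = 1.967×10^-5 / 0.005559 = 3.538 mmol/kg
[CO3²⁻] = α₂·DIC; α₂ = 0.1531, so [CO3²⁻] = 0.1531 × 3.538 = 0.542 mmol/kg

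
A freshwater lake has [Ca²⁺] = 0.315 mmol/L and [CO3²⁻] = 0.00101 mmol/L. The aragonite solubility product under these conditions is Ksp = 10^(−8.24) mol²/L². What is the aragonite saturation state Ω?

Ω = 0.0553

Ksp = 10^(−8.24) = 5.754×10^-9
Ω = [Ca²⁺][CO3²⁻]/Ksp = (0.315×10^-3)(0.00101×10^-3) / 5.754×10^-9 = 0.0553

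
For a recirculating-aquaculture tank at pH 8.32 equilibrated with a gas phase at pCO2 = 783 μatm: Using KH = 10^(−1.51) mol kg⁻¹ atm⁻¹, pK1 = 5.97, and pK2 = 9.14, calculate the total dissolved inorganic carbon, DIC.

[CO2*] = KH · pCO2 = 10^(−1.51) × 783×10^-6 = 2.420×10^-5 mol/kg
α₀ = 1/(1 + K1/[H⁺] + K1K2/[H⁺]²) = 1/(1 + 10^+2.35 + 10^+1.53) = 0.003865
DIC = [CO2*]/α₀ = 2.420×10^-5 / 0.003865 = 6.26 mmol/kg

DIC = 6.26 mmol/kg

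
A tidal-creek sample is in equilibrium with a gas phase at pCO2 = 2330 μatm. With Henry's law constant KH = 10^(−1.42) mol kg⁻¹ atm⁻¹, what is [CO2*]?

KH = 10^(−1.42) = 3.802×10^-2 mol kg⁻¹ atm⁻¹
[CO2*] = KH · pCO2 = 3.802×10^-2 × 2330×10^-6 atm = 8.86×10^-5 mol/kg

[CO2*] = 88.6 μmol/kg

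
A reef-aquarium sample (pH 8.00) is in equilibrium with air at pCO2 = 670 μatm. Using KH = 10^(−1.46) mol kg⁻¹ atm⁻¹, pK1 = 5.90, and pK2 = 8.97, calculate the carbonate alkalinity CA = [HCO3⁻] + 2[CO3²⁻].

CA = 3.55 mmol/kg

[CO2*] = KH · pCO2 = 10^(−1.46) × 670×10^-6 = 2.323×10^-5 mol/kg
α₀ = 1/(1 + K1/[H⁺] + K1K2/[H⁺]²) = 1/(1 + 10^+2.10 + 10^+1.13) = 0.007123
DIC = [CO2*]/α₀ = 2.323×10^-5 / 0.007123 = 3.261 mmol/kg
CA = (α₁ + 2α₂)·DIC = (0.8968 + 2×0.09609) × 3.261 = 3.55 mmol/kg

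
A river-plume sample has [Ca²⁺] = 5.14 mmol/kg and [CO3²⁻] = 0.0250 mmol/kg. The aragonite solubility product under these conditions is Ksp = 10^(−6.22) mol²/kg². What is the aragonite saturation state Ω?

Ω = 0.213

Ksp = 10^(−6.22) = 6.026×10^-7
Ω = [Ca²⁺][CO3²⁻]/Ksp = (5.14×10^-3)(0.0250×10^-3) / 6.026×10^-7 = 0.213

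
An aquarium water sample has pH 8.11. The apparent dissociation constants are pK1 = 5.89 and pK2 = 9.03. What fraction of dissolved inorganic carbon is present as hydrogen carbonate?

α₁ = 1 / (1 + [H⁺]/K1 + K2/[H⁺]) = 1 / (1 + 10^-2.22 + 10^-0.92)
   = 1 / (1 + 0.0060256 + 0.12023) = 1/1.1263 = 0.8879

α₁ = 0.888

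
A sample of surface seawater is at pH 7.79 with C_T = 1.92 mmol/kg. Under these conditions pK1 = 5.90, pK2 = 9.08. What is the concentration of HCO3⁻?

α₁ = 1 / (1 + [H⁺]/K1 + K2/[H⁺]) = 1 / (1 + 10^-1.89 + 10^-1.29)
   = 1 / (1 + 0.012882 + 0.051286) = 1/1.0642 = 0.9397
[HCO3⁻] = α₁ × DIC = 0.9397 × 1.92 = 1.80 mmol/kg

[HCO3⁻] = 1.80 mmol/kg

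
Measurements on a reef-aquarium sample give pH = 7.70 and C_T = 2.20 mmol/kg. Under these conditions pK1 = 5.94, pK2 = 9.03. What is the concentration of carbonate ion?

α₂ = 1 / (1 + [H⁺]/K2 + [H⁺]²/(K1K2)) = 1 / (1 + 10^+1.33 + 10^-0.43)
   = 1 / (1 + 21.380 + 0.37154) = 1/22.751 = 0.04395
[CO3²⁻] = α₂ × DIC = 0.04395 × 2.20 = 0.0967 mmol/kg

[CO3²⁻] = 0.0967 mmol/kg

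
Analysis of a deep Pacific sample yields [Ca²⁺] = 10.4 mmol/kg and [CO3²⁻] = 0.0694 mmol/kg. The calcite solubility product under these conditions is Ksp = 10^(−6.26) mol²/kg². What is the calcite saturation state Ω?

Ω = 1.31

Ksp = 10^(−6.26) = 5.495×10^-7
Ω = [Ca²⁺][CO3²⁻]/Ksp = (10.4×10^-3)(0.0694×10^-3) / 5.495×10^-7 = 1.31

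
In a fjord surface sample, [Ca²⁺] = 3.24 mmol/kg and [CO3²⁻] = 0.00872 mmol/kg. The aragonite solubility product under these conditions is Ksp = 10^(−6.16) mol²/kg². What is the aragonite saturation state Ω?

Ksp = 10^(−6.16) = 6.918×10^-7
Ω = [Ca²⁺][CO3²⁻]/Ksp = (3.24×10^-3)(0.00872×10^-3) / 6.918×10^-7 = 0.0408

Ω = 0.0408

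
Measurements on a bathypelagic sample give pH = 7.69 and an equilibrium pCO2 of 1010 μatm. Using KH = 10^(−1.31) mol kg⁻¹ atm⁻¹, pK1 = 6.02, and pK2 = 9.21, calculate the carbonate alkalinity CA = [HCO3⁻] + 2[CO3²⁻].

[CO2*] = KH · pCO2 = 10^(−1.31) × 1010×10^-6 = 4.947×10^-5 mol/kg
α₀ = 1/(1 + K1/[H⁺] + K1K2/[H⁺]²) = 1/(1 + 10^+1.67 + 10^+0.15) = 0.02033
DIC = [CO2*]/α₀ = 4.947×10^-5 / 0.02033 = 2.433 mmol/kg
CA = (α₁ + 2α₂)·DIC = (0.9510 + 2×0.02872) × 2.433 = 2.45 mmol/kg

CA = 2.45 mmol/kg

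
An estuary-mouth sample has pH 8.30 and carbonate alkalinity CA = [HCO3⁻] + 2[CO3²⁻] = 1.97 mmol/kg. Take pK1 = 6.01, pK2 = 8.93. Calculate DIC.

DIC = 1.66 mmol/kg

CA = [HCO3⁻] + 2[CO3²⁻] = (α₁ + 2α₂)·DIC
At pH 8.30: [H⁺]/K1 = 10^-2.29 = 0.0051286, K2/[H⁺] = 10^-0.63 = 0.23442
α₁ = 1/(1 + 0.0051286 + 0.23442) = 1/1.2396 = 0.8067; α₂ = α₁·K2/[H⁺] = 0.1891
α₁ + 2α₂ = 1.1850
DIC = CA / (α₁ + 2α₂) = 1.97 / 1.1850 = 1.66 mmol/kg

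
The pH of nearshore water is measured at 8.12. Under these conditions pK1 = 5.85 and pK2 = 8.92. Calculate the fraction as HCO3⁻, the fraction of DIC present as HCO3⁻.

α₁ = 1 / (1 + [H⁺]/K1 + K2/[H⁺]) = 1 / (1 + 10^-2.27 + 10^-0.80)
   = 1 / (1 + 0.0053703 + 0.15849) = 1/1.1639 = 0.8592

α₁ = 0.859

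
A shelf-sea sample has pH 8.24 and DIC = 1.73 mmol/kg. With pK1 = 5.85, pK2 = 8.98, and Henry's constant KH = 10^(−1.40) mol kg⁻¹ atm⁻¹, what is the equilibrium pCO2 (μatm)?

α₀ = 1 / (1 + K1/[H⁺] + K1K2/[H⁺]²) = 1 / (1 + 10^+2.39 + 10^+1.65)
   = 1 / (1 + 245.47 + 44.668) = 1/291.14 = 0.003435
[CO2*] = α₀ × DIC = 0.003435 × 1.73 = 0.005942 mmol/kg = 5.942 μmol/kg
pCO2 = [CO2*]/KH = 5.942×10^-6 / 3.981×10^-2 = 149 μatm

pCO2 = 149 μatm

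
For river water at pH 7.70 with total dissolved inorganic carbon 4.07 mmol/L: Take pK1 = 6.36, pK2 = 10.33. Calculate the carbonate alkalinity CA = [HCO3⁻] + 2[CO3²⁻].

CA = [HCO3⁻] + 2[CO3²⁻] = (α₁ + 2α₂)·DIC
At pH 7.70: [H⁺]/K1 = 10^-1.34 = 0.045709, K2/[H⁺] = 10^-2.63 = 0.0023442
α₁ = 1/(1 + 0.045709 + 0.0023442) = 1/1.0481 = 0.9542; α₂ = α₁·K2/[H⁺] = 0.002237
α₁ + 2α₂ = 0.9586
CA = 0.9586 × 4.07 = 3.90 mmol/L

CA = 3.90 mmol/L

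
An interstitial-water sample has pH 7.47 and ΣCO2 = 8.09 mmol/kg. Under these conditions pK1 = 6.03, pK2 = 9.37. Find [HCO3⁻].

[HCO3⁻] = 7.71 mmol/kg

α₁ = 1 / (1 + [H⁺]/K1 + K2/[H⁺]) = 1 / (1 + 10^-1.44 + 10^-1.90)
   = 1 / (1 + 0.036308 + 0.012589) = 1/1.0489 = 0.9534
[HCO3⁻] = α₁ × DIC = 0.9534 × 8.09 = 7.71 mmol/kg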